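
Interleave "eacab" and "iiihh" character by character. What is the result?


Interleaving "eacab" and "iiihh":
  Position 0: 'e' from first, 'i' from second => "ei"
  Position 1: 'a' from first, 'i' from second => "ai"
  Position 2: 'c' from first, 'i' from second => "ci"
  Position 3: 'a' from first, 'h' from second => "ah"
  Position 4: 'b' from first, 'h' from second => "bh"
Result: eiaiciahbh

eiaiciahbh


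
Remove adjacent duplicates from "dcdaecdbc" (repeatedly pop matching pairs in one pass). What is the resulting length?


Input: dcdaecdbc
Stack-based adjacent duplicate removal:
  Read 'd': push. Stack: d
  Read 'c': push. Stack: dc
  Read 'd': push. Stack: dcd
  Read 'a': push. Stack: dcda
  Read 'e': push. Stack: dcdae
  Read 'c': push. Stack: dcdaec
  Read 'd': push. Stack: dcdaecd
  Read 'b': push. Stack: dcdaecdb
  Read 'c': push. Stack: dcdaecdbc
Final stack: "dcdaecdbc" (length 9)

9


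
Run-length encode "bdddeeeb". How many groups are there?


Input: bdddeeeb
Scanning for consecutive runs:
  Group 1: 'b' x 1 (positions 0-0)
  Group 2: 'd' x 3 (positions 1-3)
  Group 3: 'e' x 3 (positions 4-6)
  Group 4: 'b' x 1 (positions 7-7)
Total groups: 4

4


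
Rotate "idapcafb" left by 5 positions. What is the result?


Input: "idapcafb", rotate left by 5
First 5 characters: "idapc"
Remaining characters: "afb"
Concatenate remaining + first: "afb" + "idapc" = "afbidapc"

afbidapc


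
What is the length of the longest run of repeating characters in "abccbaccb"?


Input: "abccbaccb"
Scanning for longest run:
  Position 1 ('b'): new char, reset run to 1
  Position 2 ('c'): new char, reset run to 1
  Position 3 ('c'): continues run of 'c', length=2
  Position 4 ('b'): new char, reset run to 1
  Position 5 ('a'): new char, reset run to 1
  Position 6 ('c'): new char, reset run to 1
  Position 7 ('c'): continues run of 'c', length=2
  Position 8 ('b'): new char, reset run to 1
Longest run: 'c' with length 2

2


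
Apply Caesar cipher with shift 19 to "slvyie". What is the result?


Caesar cipher: shift "slvyie" by 19
  's' (pos 18) + 19 = pos 11 = 'l'
  'l' (pos 11) + 19 = pos 4 = 'e'
  'v' (pos 21) + 19 = pos 14 = 'o'
  'y' (pos 24) + 19 = pos 17 = 'r'
  'i' (pos 8) + 19 = pos 1 = 'b'
  'e' (pos 4) + 19 = pos 23 = 'x'
Result: leorbx

leorbx


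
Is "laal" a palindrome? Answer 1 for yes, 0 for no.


Input: laal
Reversed: laal
  Compare pos 0 ('l') with pos 3 ('l'): match
  Compare pos 1 ('a') with pos 2 ('a'): match
Result: palindrome

1


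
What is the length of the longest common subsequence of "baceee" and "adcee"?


LCS of "baceee" and "adcee"
DP table:
           a    d    c    e    e
      0    0    0    0    0    0
  b   0    0    0    0    0    0
  a   0    1    1    1    1    1
  c   0    1    1    2    2    2
  e   0    1    1    2    3    3
  e   0    1    1    2    3    4
  e   0    1    1    2    3    4
LCS length = dp[6][5] = 4

4


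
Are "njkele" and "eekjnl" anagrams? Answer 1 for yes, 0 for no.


Strings: "njkele", "eekjnl"
Sorted first:  eejkln
Sorted second: eejkln
Sorted forms match => anagrams

1


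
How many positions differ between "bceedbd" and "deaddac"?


Comparing "bceedbd" and "deaddac" position by position:
  Position 0: 'b' vs 'd' => DIFFER
  Position 1: 'c' vs 'e' => DIFFER
  Position 2: 'e' vs 'a' => DIFFER
  Position 3: 'e' vs 'd' => DIFFER
  Position 4: 'd' vs 'd' => same
  Position 5: 'b' vs 'a' => DIFFER
  Position 6: 'd' vs 'c' => DIFFER
Positions that differ: 6

6


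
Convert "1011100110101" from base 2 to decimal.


Input: "1011100110101" in base 2
Positional expansion:
  Digit '1' (value 1) x 2^12 = 4096
  Digit '0' (value 0) x 2^11 = 0
  Digit '1' (value 1) x 2^10 = 1024
  Digit '1' (value 1) x 2^9 = 512
  Digit '1' (value 1) x 2^8 = 256
  Digit '0' (value 0) x 2^7 = 0
  Digit '0' (value 0) x 2^6 = 0
  Digit '1' (value 1) x 2^5 = 32
  Digit '1' (value 1) x 2^4 = 16
  Digit '0' (value 0) x 2^3 = 0
  Digit '1' (value 1) x 2^2 = 4
  Digit '0' (value 0) x 2^1 = 0
  Digit '1' (value 1) x 2^0 = 1
Sum = 5941

5941


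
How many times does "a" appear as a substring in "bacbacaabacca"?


Searching for "a" in "bacbacaabacca"
Scanning each position:
  Position 0: "b" => no
  Position 1: "a" => MATCH
  Position 2: "c" => no
  Position 3: "b" => no
  Position 4: "a" => MATCH
  Position 5: "c" => no
  Position 6: "a" => MATCH
  Position 7: "a" => MATCH
  Position 8: "b" => no
  Position 9: "a" => MATCH
  Position 10: "c" => no
  Position 11: "c" => no
  Position 12: "a" => MATCH
Total occurrences: 6

6


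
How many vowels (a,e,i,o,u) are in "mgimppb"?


Input: mgimppb
Checking each character:
  'm' at position 0: consonant
  'g' at position 1: consonant
  'i' at position 2: vowel (running total: 1)
  'm' at position 3: consonant
  'p' at position 4: consonant
  'p' at position 5: consonant
  'b' at position 6: consonant
Total vowels: 1

1


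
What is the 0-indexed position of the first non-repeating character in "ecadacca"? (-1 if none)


Input: ecadacca
Character frequencies:
  'a': 3
  'c': 3
  'd': 1
  'e': 1
Scanning left to right for freq == 1:
  Position 0 ('e'): unique! => answer = 0

0


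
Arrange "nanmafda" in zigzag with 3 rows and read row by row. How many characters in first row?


Zigzag "nanmafda" into 3 rows:
Placing characters:
  'n' => row 0
  'a' => row 1
  'n' => row 2
  'm' => row 1
  'a' => row 0
  'f' => row 1
  'd' => row 2
  'a' => row 1
Rows:
  Row 0: "na"
  Row 1: "amfa"
  Row 2: "nd"
First row length: 2

2


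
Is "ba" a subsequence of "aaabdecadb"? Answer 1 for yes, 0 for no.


Check if "ba" is a subsequence of "aaabdecadb"
Greedy scan:
  Position 0 ('a'): no match needed
  Position 1 ('a'): no match needed
  Position 2 ('a'): no match needed
  Position 3 ('b'): matches sub[0] = 'b'
  Position 4 ('d'): no match needed
  Position 5 ('e'): no match needed
  Position 6 ('c'): no match needed
  Position 7 ('a'): matches sub[1] = 'a'
  Position 8 ('d'): no match needed
  Position 9 ('b'): no match needed
All 2 characters matched => is a subsequence

1


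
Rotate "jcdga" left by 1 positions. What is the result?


Input: "jcdga", rotate left by 1
First 1 characters: "j"
Remaining characters: "cdga"
Concatenate remaining + first: "cdga" + "j" = "cdgaj"

cdgaj


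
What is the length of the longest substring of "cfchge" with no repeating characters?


Input: "cfchge"
Sliding window (track last position of each char):
  Position 0 ('c'): window [0,0] length 1 -- new best
  Position 1 ('f'): window [0,1] length 2 -- new best
  Position 2 ('c'): repeat (last at 0), move window start to 1
  Position 2 ('c'): window [1,2] length 2
  Position 3 ('h'): window [1,3] length 3 -- new best
  Position 4 ('g'): window [1,4] length 4 -- new best
  Position 5 ('e'): window [1,5] length 5 -- new best
Longest substring with no repeats: "fchge" with length 5

5


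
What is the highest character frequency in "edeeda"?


Input: edeeda
Character counts:
  'a': 1
  'd': 2
  'e': 3
Maximum frequency: 3

3


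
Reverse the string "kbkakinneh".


Input: kbkakinneh
Reading characters right to left:
  Position 9: 'h'
  Position 8: 'e'
  Position 7: 'n'
  Position 6: 'n'
  Position 5: 'i'
  Position 4: 'k'
  Position 3: 'a'
  Position 2: 'k'
  Position 1: 'b'
  Position 0: 'k'
Reversed: hennikakbk

hennikakbk


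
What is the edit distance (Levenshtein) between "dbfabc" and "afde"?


Computing edit distance: "dbfabc" -> "afde"
DP table:
           a    f    d    e
      0    1    2    3    4
  d   1    1    2    2    3
  b   2    2    2    3    3
  f   3    3    2    3    4
  a   4    3    3    3    4
  b   5    4    4    4    4
  c   6    5    5    5    5
Edit distance = dp[6][4] = 5

5


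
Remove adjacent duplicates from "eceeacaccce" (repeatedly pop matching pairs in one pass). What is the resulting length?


Input: eceeacaccce
Stack-based adjacent duplicate removal:
  Read 'e': push. Stack: e
  Read 'c': push. Stack: ec
  Read 'e': push. Stack: ece
  Read 'e': matches stack top 'e' => pop. Stack: ec
  Read 'a': push. Stack: eca
  Read 'c': push. Stack: ecac
  Read 'a': push. Stack: ecaca
  Read 'c': push. Stack: ecacac
  Read 'c': matches stack top 'c' => pop. Stack: ecaca
  Read 'c': push. Stack: ecacac
  Read 'e': push. Stack: ecacace
Final stack: "ecacace" (length 7)

7


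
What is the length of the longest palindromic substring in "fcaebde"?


Input: "fcaebde"
Checking substrings for palindromes:
  No multi-char palindromic substrings found
Longest palindromic substring: "f" with length 1

1


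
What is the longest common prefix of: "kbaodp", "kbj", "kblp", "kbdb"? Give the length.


Words: kbaodp, kbj, kblp, kbdb
  Position 0: all 'k' => match
  Position 1: all 'b' => match
  Position 2: ('a', 'j', 'l', 'd') => mismatch, stop
LCP = "kb" (length 2)

2


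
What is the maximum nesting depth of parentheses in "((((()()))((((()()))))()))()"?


Input: "((((()()))((((()()))))()))()"
Tracking depth:
  Position 0 '(': depth becomes 1
  Position 1 '(': depth becomes 2
  Position 2 '(': depth becomes 3
  Position 3 '(': depth becomes 4
  Position 4 '(': depth becomes 5
  Position 5 ')': depth becomes 4
  Position 6 '(': depth becomes 5
  Position 7 ')': depth becomes 4
  Position 8 ')': depth becomes 3
  Position 9 ')': depth becomes 2
  Position 10 '(': depth becomes 3
  Position 11 '(': depth becomes 4
  Position 12 '(': depth becomes 5
  Position 13 '(': depth becomes 6
  Position 14 '(': depth becomes 7
  Position 15 ')': depth becomes 6
  Position 16 '(': depth becomes 7
  Position 17 ')': depth becomes 6
  Position 18 ')': depth becomes 5
  Position 19 ')': depth becomes 4
  Position 20 ')': depth becomes 3
  Position 21 ')': depth becomes 2
  Position 22 '(': depth becomes 3
  Position 23 ')': depth becomes 2
  Position 24 ')': depth becomes 1
  Position 25 ')': depth becomes 0
  Position 26 '(': depth becomes 1
  Position 27 ')': depth becomes 0
Maximum depth reached: 7

7


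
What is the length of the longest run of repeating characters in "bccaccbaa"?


Input: "bccaccbaa"
Scanning for longest run:
  Position 1 ('c'): new char, reset run to 1
  Position 2 ('c'): continues run of 'c', length=2
  Position 3 ('a'): new char, reset run to 1
  Position 4 ('c'): new char, reset run to 1
  Position 5 ('c'): continues run of 'c', length=2
  Position 6 ('b'): new char, reset run to 1
  Position 7 ('a'): new char, reset run to 1
  Position 8 ('a'): continues run of 'a', length=2
Longest run: 'c' with length 2

2


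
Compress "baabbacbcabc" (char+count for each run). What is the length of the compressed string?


Input: baabbacbcabc
Runs:
  'b' x 1 => "b1"
  'a' x 2 => "a2"
  'b' x 2 => "b2"
  'a' x 1 => "a1"
  'c' x 1 => "c1"
  'b' x 1 => "b1"
  'c' x 1 => "c1"
  'a' x 1 => "a1"
  'b' x 1 => "b1"
  'c' x 1 => "c1"
Compressed: "b1a2b2a1c1b1c1a1b1c1"
Compressed length: 20

20


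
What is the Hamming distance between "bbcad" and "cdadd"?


Comparing "bbcad" and "cdadd" position by position:
  Position 0: 'b' vs 'c' => differ
  Position 1: 'b' vs 'd' => differ
  Position 2: 'c' vs 'a' => differ
  Position 3: 'a' vs 'd' => differ
  Position 4: 'd' vs 'd' => same
Total differences (Hamming distance): 4

4


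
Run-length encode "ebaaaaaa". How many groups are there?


Input: ebaaaaaa
Scanning for consecutive runs:
  Group 1: 'e' x 1 (positions 0-0)
  Group 2: 'b' x 1 (positions 1-1)
  Group 3: 'a' x 6 (positions 2-7)
Total groups: 3

3


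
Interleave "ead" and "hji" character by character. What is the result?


Interleaving "ead" and "hji":
  Position 0: 'e' from first, 'h' from second => "eh"
  Position 1: 'a' from first, 'j' from second => "aj"
  Position 2: 'd' from first, 'i' from second => "di"
Result: ehajdi

ehajdi


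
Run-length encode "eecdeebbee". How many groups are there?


Input: eecdeebbee
Scanning for consecutive runs:
  Group 1: 'e' x 2 (positions 0-1)
  Group 2: 'c' x 1 (positions 2-2)
  Group 3: 'd' x 1 (positions 3-3)
  Group 4: 'e' x 2 (positions 4-5)
  Group 5: 'b' x 2 (positions 6-7)
  Group 6: 'e' x 2 (positions 8-9)
Total groups: 6

6


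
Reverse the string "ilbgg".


Input: ilbgg
Reading characters right to left:
  Position 4: 'g'
  Position 3: 'g'
  Position 2: 'b'
  Position 1: 'l'
  Position 0: 'i'
Reversed: ggbli

ggbli


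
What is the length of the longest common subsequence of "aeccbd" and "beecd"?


LCS of "aeccbd" and "beecd"
DP table:
           b    e    e    c    d
      0    0    0    0    0    0
  a   0    0    0    0    0    0
  e   0    0    1    1    1    1
  c   0    0    1    1    2    2
  c   0    0    1    1    2    2
  b   0    1    1    1    2    2
  d   0    1    1    1    2    3
LCS length = dp[6][5] = 3

3


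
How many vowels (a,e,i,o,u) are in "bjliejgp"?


Input: bjliejgp
Checking each character:
  'b' at position 0: consonant
  'j' at position 1: consonant
  'l' at position 2: consonant
  'i' at position 3: vowel (running total: 1)
  'e' at position 4: vowel (running total: 2)
  'j' at position 5: consonant
  'g' at position 6: consonant
  'p' at position 7: consonant
Total vowels: 2

2


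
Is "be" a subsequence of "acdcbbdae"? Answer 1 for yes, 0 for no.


Check if "be" is a subsequence of "acdcbbdae"
Greedy scan:
  Position 0 ('a'): no match needed
  Position 1 ('c'): no match needed
  Position 2 ('d'): no match needed
  Position 3 ('c'): no match needed
  Position 4 ('b'): matches sub[0] = 'b'
  Position 5 ('b'): no match needed
  Position 6 ('d'): no match needed
  Position 7 ('a'): no match needed
  Position 8 ('e'): matches sub[1] = 'e'
All 2 characters matched => is a subsequence

1


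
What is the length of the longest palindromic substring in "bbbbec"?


Input: "bbbbec"
Checking substrings for palindromes:
  [0:4] "bbbb" (len 4) => palindrome
  [0:3] "bbb" (len 3) => palindrome
  [1:4] "bbb" (len 3) => palindrome
  [0:2] "bb" (len 2) => palindrome
  [1:3] "bb" (len 2) => palindrome
  [2:4] "bb" (len 2) => palindrome
Longest palindromic substring: "bbbb" with length 4

4


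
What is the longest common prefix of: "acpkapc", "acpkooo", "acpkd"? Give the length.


Words: acpkapc, acpkooo, acpkd
  Position 0: all 'a' => match
  Position 1: all 'c' => match
  Position 2: all 'p' => match
  Position 3: all 'k' => match
  Position 4: ('a', 'o', 'd') => mismatch, stop
LCP = "acpk" (length 4)

4


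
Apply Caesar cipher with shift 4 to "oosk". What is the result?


Caesar cipher: shift "oosk" by 4
  'o' (pos 14) + 4 = pos 18 = 's'
  'o' (pos 14) + 4 = pos 18 = 's'
  's' (pos 18) + 4 = pos 22 = 'w'
  'k' (pos 10) + 4 = pos 14 = 'o'
Result: sswo

sswo


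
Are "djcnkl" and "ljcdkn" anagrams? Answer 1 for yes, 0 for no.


Strings: "djcnkl", "ljcdkn"
Sorted first:  cdjkln
Sorted second: cdjkln
Sorted forms match => anagrams

1


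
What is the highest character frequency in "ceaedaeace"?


Input: ceaedaeace
Character counts:
  'a': 3
  'c': 2
  'd': 1
  'e': 4
Maximum frequency: 4

4


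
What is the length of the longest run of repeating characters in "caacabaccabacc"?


Input: "caacabaccabacc"
Scanning for longest run:
  Position 1 ('a'): new char, reset run to 1
  Position 2 ('a'): continues run of 'a', length=2
  Position 3 ('c'): new char, reset run to 1
  Position 4 ('a'): new char, reset run to 1
  Position 5 ('b'): new char, reset run to 1
  Position 6 ('a'): new char, reset run to 1
  Position 7 ('c'): new char, reset run to 1
  Position 8 ('c'): continues run of 'c', length=2
  Position 9 ('a'): new char, reset run to 1
  Position 10 ('b'): new char, reset run to 1
  Position 11 ('a'): new char, reset run to 1
  Position 12 ('c'): new char, reset run to 1
  Position 13 ('c'): continues run of 'c', length=2
Longest run: 'a' with length 2

2


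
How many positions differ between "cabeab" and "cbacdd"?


Comparing "cabeab" and "cbacdd" position by position:
  Position 0: 'c' vs 'c' => same
  Position 1: 'a' vs 'b' => DIFFER
  Position 2: 'b' vs 'a' => DIFFER
  Position 3: 'e' vs 'c' => DIFFER
  Position 4: 'a' vs 'd' => DIFFER
  Position 5: 'b' vs 'd' => DIFFER
Positions that differ: 5

5


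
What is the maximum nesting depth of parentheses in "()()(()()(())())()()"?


Input: "()()(()()(())())()()"
Tracking depth:
  Position 0 '(': depth becomes 1
  Position 1 ')': depth becomes 0
  Position 2 '(': depth becomes 1
  Position 3 ')': depth becomes 0
  Position 4 '(': depth becomes 1
  Position 5 '(': depth becomes 2
  Position 6 ')': depth becomes 1
  Position 7 '(': depth becomes 2
  Position 8 ')': depth becomes 1
  Position 9 '(': depth becomes 2
  Position 10 '(': depth becomes 3
  Position 11 ')': depth becomes 2
  Position 12 ')': depth becomes 1
  Position 13 '(': depth becomes 2
  Position 14 ')': depth becomes 1
  Position 15 ')': depth becomes 0
  Position 16 '(': depth becomes 1
  Position 17 ')': depth becomes 0
  Position 18 '(': depth becomes 1
  Position 19 ')': depth becomes 0
Maximum depth reached: 3

3


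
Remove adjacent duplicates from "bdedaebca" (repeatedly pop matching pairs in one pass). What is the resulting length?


Input: bdedaebca
Stack-based adjacent duplicate removal:
  Read 'b': push. Stack: b
  Read 'd': push. Stack: bd
  Read 'e': push. Stack: bde
  Read 'd': push. Stack: bded
  Read 'a': push. Stack: bdeda
  Read 'e': push. Stack: bdedae
  Read 'b': push. Stack: bdedaeb
  Read 'c': push. Stack: bdedaebc
  Read 'a': push. Stack: bdedaebca
Final stack: "bdedaebca" (length 9)

9


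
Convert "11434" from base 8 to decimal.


Input: "11434" in base 8
Positional expansion:
  Digit '1' (value 1) x 8^4 = 4096
  Digit '1' (value 1) x 8^3 = 512
  Digit '4' (value 4) x 8^2 = 256
  Digit '3' (value 3) x 8^1 = 24
  Digit '4' (value 4) x 8^0 = 4
Sum = 4892

4892


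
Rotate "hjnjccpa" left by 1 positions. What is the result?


Input: "hjnjccpa", rotate left by 1
First 1 characters: "h"
Remaining characters: "jnjccpa"
Concatenate remaining + first: "jnjccpa" + "h" = "jnjccpah"

jnjccpah


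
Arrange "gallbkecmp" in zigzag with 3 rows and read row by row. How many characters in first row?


Zigzag "gallbkecmp" into 3 rows:
Placing characters:
  'g' => row 0
  'a' => row 1
  'l' => row 2
  'l' => row 1
  'b' => row 0
  'k' => row 1
  'e' => row 2
  'c' => row 1
  'm' => row 0
  'p' => row 1
Rows:
  Row 0: "gbm"
  Row 1: "alkcp"
  Row 2: "le"
First row length: 3

3


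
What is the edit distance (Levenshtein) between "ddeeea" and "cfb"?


Computing edit distance: "ddeeea" -> "cfb"
DP table:
           c    f    b
      0    1    2    3
  d   1    1    2    3
  d   2    2    2    3
  e   3    3    3    3
  e   4    4    4    4
  e   5    5    5    5
  a   6    6    6    6
Edit distance = dp[6][3] = 6

6


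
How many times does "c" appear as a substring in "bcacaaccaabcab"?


Searching for "c" in "bcacaaccaabcab"
Scanning each position:
  Position 0: "b" => no
  Position 1: "c" => MATCH
  Position 2: "a" => no
  Position 3: "c" => MATCH
  Position 4: "a" => no
  Position 5: "a" => no
  Position 6: "c" => MATCH
  Position 7: "c" => MATCH
  Position 8: "a" => no
  Position 9: "a" => no
  Position 10: "b" => no
  Position 11: "c" => MATCH
  Position 12: "a" => no
  Position 13: "b" => no
Total occurrences: 5

5


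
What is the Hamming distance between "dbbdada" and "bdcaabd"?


Comparing "dbbdada" and "bdcaabd" position by position:
  Position 0: 'd' vs 'b' => differ
  Position 1: 'b' vs 'd' => differ
  Position 2: 'b' vs 'c' => differ
  Position 3: 'd' vs 'a' => differ
  Position 4: 'a' vs 'a' => same
  Position 5: 'd' vs 'b' => differ
  Position 6: 'a' vs 'd' => differ
Total differences (Hamming distance): 6

6


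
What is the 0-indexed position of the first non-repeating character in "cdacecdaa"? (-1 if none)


Input: cdacecdaa
Character frequencies:
  'a': 3
  'c': 3
  'd': 2
  'e': 1
Scanning left to right for freq == 1:
  Position 0 ('c'): freq=3, skip
  Position 1 ('d'): freq=2, skip
  Position 2 ('a'): freq=3, skip
  Position 3 ('c'): freq=3, skip
  Position 4 ('e'): unique! => answer = 4

4


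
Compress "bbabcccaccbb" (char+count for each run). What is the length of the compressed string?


Input: bbabcccaccbb
Runs:
  'b' x 2 => "b2"
  'a' x 1 => "a1"
  'b' x 1 => "b1"
  'c' x 3 => "c3"
  'a' x 1 => "a1"
  'c' x 2 => "c2"
  'b' x 2 => "b2"
Compressed: "b2a1b1c3a1c2b2"
Compressed length: 14

14


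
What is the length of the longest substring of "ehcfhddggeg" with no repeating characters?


Input: "ehcfhddggeg"
Sliding window (track last position of each char):
  Position 0 ('e'): window [0,0] length 1 -- new best
  Position 1 ('h'): window [0,1] length 2 -- new best
  Position 2 ('c'): window [0,2] length 3 -- new best
  Position 3 ('f'): window [0,3] length 4 -- new best
  Position 4 ('h'): repeat (last at 1), move window start to 2
  Position 4 ('h'): window [2,4] length 3
  Position 5 ('d'): window [2,5] length 4
  Position 6 ('d'): repeat (last at 5), move window start to 6
  Position 6 ('d'): window [6,6] length 1
  Position 7 ('g'): window [6,7] length 2
  Position 8 ('g'): repeat (last at 7), move window start to 8
  Position 8 ('g'): window [8,8] length 1
  Position 9 ('e'): window [8,9] length 2
  Position 10 ('g'): repeat (last at 8), move window start to 9
  Position 10 ('g'): window [9,10] length 2
Longest substring with no repeats: "ehcf" with length 4

4


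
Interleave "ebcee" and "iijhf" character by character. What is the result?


Interleaving "ebcee" and "iijhf":
  Position 0: 'e' from first, 'i' from second => "ei"
  Position 1: 'b' from first, 'i' from second => "bi"
  Position 2: 'c' from first, 'j' from second => "cj"
  Position 3: 'e' from first, 'h' from second => "eh"
  Position 4: 'e' from first, 'f' from second => "ef"
Result: eibicjehef

eibicjehef


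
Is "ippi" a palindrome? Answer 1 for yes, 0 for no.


Input: ippi
Reversed: ippi
  Compare pos 0 ('i') with pos 3 ('i'): match
  Compare pos 1 ('p') with pos 2 ('p'): match
Result: palindrome

1


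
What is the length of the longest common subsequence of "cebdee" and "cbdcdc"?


LCS of "cebdee" and "cbdcdc"
DP table:
           c    b    d    c    d    c
      0    0    0    0    0    0    0
  c   0    1    1    1    1    1    1
  e   0    1    1    1    1    1    1
  b   0    1    2    2    2    2    2
  d   0    1    2    3    3    3    3
  e   0    1    2    3    3    3    3
  e   0    1    2    3    3    3    3
LCS length = dp[6][6] = 3

3


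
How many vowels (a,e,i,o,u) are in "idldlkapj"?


Input: idldlkapj
Checking each character:
  'i' at position 0: vowel (running total: 1)
  'd' at position 1: consonant
  'l' at position 2: consonant
  'd' at position 3: consonant
  'l' at position 4: consonant
  'k' at position 5: consonant
  'a' at position 6: vowel (running total: 2)
  'p' at position 7: consonant
  'j' at position 8: consonant
Total vowels: 2

2


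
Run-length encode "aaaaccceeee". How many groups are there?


Input: aaaaccceeee
Scanning for consecutive runs:
  Group 1: 'a' x 4 (positions 0-3)
  Group 2: 'c' x 3 (positions 4-6)
  Group 3: 'e' x 4 (positions 7-10)
Total groups: 3

3


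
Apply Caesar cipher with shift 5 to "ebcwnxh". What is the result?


Caesar cipher: shift "ebcwnxh" by 5
  'e' (pos 4) + 5 = pos 9 = 'j'
  'b' (pos 1) + 5 = pos 6 = 'g'
  'c' (pos 2) + 5 = pos 7 = 'h'
  'w' (pos 22) + 5 = pos 1 = 'b'
  'n' (pos 13) + 5 = pos 18 = 's'
  'x' (pos 23) + 5 = pos 2 = 'c'
  'h' (pos 7) + 5 = pos 12 = 'm'
Result: jghbscm

jghbscm


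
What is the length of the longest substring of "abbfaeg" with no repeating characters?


Input: "abbfaeg"
Sliding window (track last position of each char):
  Position 0 ('a'): window [0,0] length 1 -- new best
  Position 1 ('b'): window [0,1] length 2 -- new best
  Position 2 ('b'): repeat (last at 1), move window start to 2
  Position 2 ('b'): window [2,2] length 1
  Position 3 ('f'): window [2,3] length 2
  Position 4 ('a'): window [2,4] length 3 -- new best
  Position 5 ('e'): window [2,5] length 4 -- new best
  Position 6 ('g'): window [2,6] length 5 -- new best
Longest substring with no repeats: "bfaeg" with length 5

5


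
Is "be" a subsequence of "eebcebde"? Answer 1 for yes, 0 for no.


Check if "be" is a subsequence of "eebcebde"
Greedy scan:
  Position 0 ('e'): no match needed
  Position 1 ('e'): no match needed
  Position 2 ('b'): matches sub[0] = 'b'
  Position 3 ('c'): no match needed
  Position 4 ('e'): matches sub[1] = 'e'
  Position 5 ('b'): no match needed
  Position 6 ('d'): no match needed
  Position 7 ('e'): no match needed
All 2 characters matched => is a subsequence

1


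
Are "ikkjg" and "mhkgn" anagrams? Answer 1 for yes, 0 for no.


Strings: "ikkjg", "mhkgn"
Sorted first:  gijkk
Sorted second: ghkmn
Differ at position 1: 'i' vs 'h' => not anagrams

0


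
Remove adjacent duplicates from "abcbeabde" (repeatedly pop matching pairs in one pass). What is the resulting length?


Input: abcbeabde
Stack-based adjacent duplicate removal:
  Read 'a': push. Stack: a
  Read 'b': push. Stack: ab
  Read 'c': push. Stack: abc
  Read 'b': push. Stack: abcb
  Read 'e': push. Stack: abcbe
  Read 'a': push. Stack: abcbea
  Read 'b': push. Stack: abcbeab
  Read 'd': push. Stack: abcbeabd
  Read 'e': push. Stack: abcbeabde
Final stack: "abcbeabde" (length 9)

9


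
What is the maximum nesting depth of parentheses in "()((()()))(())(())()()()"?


Input: "()((()()))(())(())()()()"
Tracking depth:
  Position 0 '(': depth becomes 1
  Position 1 ')': depth becomes 0
  Position 2 '(': depth becomes 1
  Position 3 '(': depth becomes 2
  Position 4 '(': depth becomes 3
  Position 5 ')': depth becomes 2
  Position 6 '(': depth becomes 3
  Position 7 ')': depth becomes 2
  Position 8 ')': depth becomes 1
  Position 9 ')': depth becomes 0
  Position 10 '(': depth becomes 1
  Position 11 '(': depth becomes 2
  Position 12 ')': depth becomes 1
  Position 13 ')': depth becomes 0
  Position 14 '(': depth becomes 1
  Position 15 '(': depth becomes 2
  Position 16 ')': depth becomes 1
  Position 17 ')': depth becomes 0
  Position 18 '(': depth becomes 1
  Position 19 ')': depth becomes 0
  Position 20 '(': depth becomes 1
  Position 21 ')': depth becomes 0
  Position 22 '(': depth becomes 1
  Position 23 ')': depth becomes 0
Maximum depth reached: 3

3


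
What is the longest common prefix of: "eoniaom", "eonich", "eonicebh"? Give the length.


Words: eoniaom, eonich, eonicebh
  Position 0: all 'e' => match
  Position 1: all 'o' => match
  Position 2: all 'n' => match
  Position 3: all 'i' => match
  Position 4: ('a', 'c', 'c') => mismatch, stop
LCP = "eoni" (length 4)

4


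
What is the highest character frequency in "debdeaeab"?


Input: debdeaeab
Character counts:
  'a': 2
  'b': 2
  'd': 2
  'e': 3
Maximum frequency: 3

3


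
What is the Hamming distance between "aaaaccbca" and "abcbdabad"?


Comparing "aaaaccbca" and "abcbdabad" position by position:
  Position 0: 'a' vs 'a' => same
  Position 1: 'a' vs 'b' => differ
  Position 2: 'a' vs 'c' => differ
  Position 3: 'a' vs 'b' => differ
  Position 4: 'c' vs 'd' => differ
  Position 5: 'c' vs 'a' => differ
  Position 6: 'b' vs 'b' => same
  Position 7: 'c' vs 'a' => differ
  Position 8: 'a' vs 'd' => differ
Total differences (Hamming distance): 7

7


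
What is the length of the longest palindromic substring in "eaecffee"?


Input: "eaecffee"
Checking substrings for palindromes:
  [0:3] "eae" (len 3) => palindrome
  [4:6] "ff" (len 2) => palindrome
  [6:8] "ee" (len 2) => palindrome
Longest palindromic substring: "eae" with length 3

3


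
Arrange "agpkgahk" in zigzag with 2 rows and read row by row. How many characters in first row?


Zigzag "agpkgahk" into 2 rows:
Placing characters:
  'a' => row 0
  'g' => row 1
  'p' => row 0
  'k' => row 1
  'g' => row 0
  'a' => row 1
  'h' => row 0
  'k' => row 1
Rows:
  Row 0: "apgh"
  Row 1: "gkak"
First row length: 4

4


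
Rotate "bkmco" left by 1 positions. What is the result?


Input: "bkmco", rotate left by 1
First 1 characters: "b"
Remaining characters: "kmco"
Concatenate remaining + first: "kmco" + "b" = "kmcob"

kmcob


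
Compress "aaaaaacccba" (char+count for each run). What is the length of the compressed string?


Input: aaaaaacccba
Runs:
  'a' x 6 => "a6"
  'c' x 3 => "c3"
  'b' x 1 => "b1"
  'a' x 1 => "a1"
Compressed: "a6c3b1a1"
Compressed length: 8

8


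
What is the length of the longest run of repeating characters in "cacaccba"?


Input: "cacaccba"
Scanning for longest run:
  Position 1 ('a'): new char, reset run to 1
  Position 2 ('c'): new char, reset run to 1
  Position 3 ('a'): new char, reset run to 1
  Position 4 ('c'): new char, reset run to 1
  Position 5 ('c'): continues run of 'c', length=2
  Position 6 ('b'): new char, reset run to 1
  Position 7 ('a'): new char, reset run to 1
Longest run: 'c' with length 2

2


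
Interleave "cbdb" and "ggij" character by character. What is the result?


Interleaving "cbdb" and "ggij":
  Position 0: 'c' from first, 'g' from second => "cg"
  Position 1: 'b' from first, 'g' from second => "bg"
  Position 2: 'd' from first, 'i' from second => "di"
  Position 3: 'b' from first, 'j' from second => "bj"
Result: cgbgdibj

cgbgdibj


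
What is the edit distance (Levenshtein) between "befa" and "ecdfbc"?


Computing edit distance: "befa" -> "ecdfbc"
DP table:
           e    c    d    f    b    c
      0    1    2    3    4    5    6
  b   1    1    2    3    4    4    5
  e   2    1    2    3    4    5    5
  f   3    2    2    3    3    4    5
  a   4    3    3    3    4    4    5
Edit distance = dp[4][6] = 5

5


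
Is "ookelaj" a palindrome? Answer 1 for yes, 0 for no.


Input: ookelaj
Reversed: jalekoo
  Compare pos 0 ('o') with pos 6 ('j'): MISMATCH
  Compare pos 1 ('o') with pos 5 ('a'): MISMATCH
  Compare pos 2 ('k') with pos 4 ('l'): MISMATCH
Result: not a palindrome

0


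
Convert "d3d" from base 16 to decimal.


Input: "d3d" in base 16
Positional expansion:
  Digit 'd' (value 13) x 16^2 = 3328
  Digit '3' (value 3) x 16^1 = 48
  Digit 'd' (value 13) x 16^0 = 13
Sum = 3389

3389


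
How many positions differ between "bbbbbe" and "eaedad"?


Comparing "bbbbbe" and "eaedad" position by position:
  Position 0: 'b' vs 'e' => DIFFER
  Position 1: 'b' vs 'a' => DIFFER
  Position 2: 'b' vs 'e' => DIFFER
  Position 3: 'b' vs 'd' => DIFFER
  Position 4: 'b' vs 'a' => DIFFER
  Position 5: 'e' vs 'd' => DIFFER
Positions that differ: 6

6


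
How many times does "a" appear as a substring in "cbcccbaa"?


Searching for "a" in "cbcccbaa"
Scanning each position:
  Position 0: "c" => no
  Position 1: "b" => no
  Position 2: "c" => no
  Position 3: "c" => no
  Position 4: "c" => no
  Position 5: "b" => no
  Position 6: "a" => MATCH
  Position 7: "a" => MATCH
Total occurrences: 2

2


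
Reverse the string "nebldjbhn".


Input: nebldjbhn
Reading characters right to left:
  Position 8: 'n'
  Position 7: 'h'
  Position 6: 'b'
  Position 5: 'j'
  Position 4: 'd'
  Position 3: 'l'
  Position 2: 'b'
  Position 1: 'e'
  Position 0: 'n'
Reversed: nhbjdlben

nhbjdlben


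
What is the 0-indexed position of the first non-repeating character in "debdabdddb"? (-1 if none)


Input: debdabdddb
Character frequencies:
  'a': 1
  'b': 3
  'd': 5
  'e': 1
Scanning left to right for freq == 1:
  Position 0 ('d'): freq=5, skip
  Position 1 ('e'): unique! => answer = 1

1


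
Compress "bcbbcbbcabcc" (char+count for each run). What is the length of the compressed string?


Input: bcbbcbbcabcc
Runs:
  'b' x 1 => "b1"
  'c' x 1 => "c1"
  'b' x 2 => "b2"
  'c' x 1 => "c1"
  'b' x 2 => "b2"
  'c' x 1 => "c1"
  'a' x 1 => "a1"
  'b' x 1 => "b1"
  'c' x 2 => "c2"
Compressed: "b1c1b2c1b2c1a1b1c2"
Compressed length: 18

18


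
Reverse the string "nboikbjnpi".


Input: nboikbjnpi
Reading characters right to left:
  Position 9: 'i'
  Position 8: 'p'
  Position 7: 'n'
  Position 6: 'j'
  Position 5: 'b'
  Position 4: 'k'
  Position 3: 'i'
  Position 2: 'o'
  Position 1: 'b'
  Position 0: 'n'
Reversed: ipnjbkiobn

ipnjbkiobn


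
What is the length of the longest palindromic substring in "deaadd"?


Input: "deaadd"
Checking substrings for palindromes:
  [2:4] "aa" (len 2) => palindrome
  [4:6] "dd" (len 2) => palindrome
Longest palindromic substring: "aa" with length 2

2


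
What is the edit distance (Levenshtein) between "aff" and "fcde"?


Computing edit distance: "aff" -> "fcde"
DP table:
           f    c    d    e
      0    1    2    3    4
  a   1    1    2    3    4
  f   2    1    2    3    4
  f   3    2    2    3    4
Edit distance = dp[3][4] = 4

4


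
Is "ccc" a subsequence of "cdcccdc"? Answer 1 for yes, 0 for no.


Check if "ccc" is a subsequence of "cdcccdc"
Greedy scan:
  Position 0 ('c'): matches sub[0] = 'c'
  Position 1 ('d'): no match needed
  Position 2 ('c'): matches sub[1] = 'c'
  Position 3 ('c'): matches sub[2] = 'c'
  Position 4 ('c'): no match needed
  Position 5 ('d'): no match needed
  Position 6 ('c'): no match needed
All 3 characters matched => is a subsequence

1


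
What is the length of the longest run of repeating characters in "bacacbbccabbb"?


Input: "bacacbbccabbb"
Scanning for longest run:
  Position 1 ('a'): new char, reset run to 1
  Position 2 ('c'): new char, reset run to 1
  Position 3 ('a'): new char, reset run to 1
  Position 4 ('c'): new char, reset run to 1
  Position 5 ('b'): new char, reset run to 1
  Position 6 ('b'): continues run of 'b', length=2
  Position 7 ('c'): new char, reset run to 1
  Position 8 ('c'): continues run of 'c', length=2
  Position 9 ('a'): new char, reset run to 1
  Position 10 ('b'): new char, reset run to 1
  Position 11 ('b'): continues run of 'b', length=2
  Position 12 ('b'): continues run of 'b', length=3
Longest run: 'b' with length 3

3


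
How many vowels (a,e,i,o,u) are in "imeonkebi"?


Input: imeonkebi
Checking each character:
  'i' at position 0: vowel (running total: 1)
  'm' at position 1: consonant
  'e' at position 2: vowel (running total: 2)
  'o' at position 3: vowel (running total: 3)
  'n' at position 4: consonant
  'k' at position 5: consonant
  'e' at position 6: vowel (running total: 4)
  'b' at position 7: consonant
  'i' at position 8: vowel (running total: 5)
Total vowels: 5

5


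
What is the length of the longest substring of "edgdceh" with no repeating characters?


Input: "edgdceh"
Sliding window (track last position of each char):
  Position 0 ('e'): window [0,0] length 1 -- new best
  Position 1 ('d'): window [0,1] length 2 -- new best
  Position 2 ('g'): window [0,2] length 3 -- new best
  Position 3 ('d'): repeat (last at 1), move window start to 2
  Position 3 ('d'): window [2,3] length 2
  Position 4 ('c'): window [2,4] length 3
  Position 5 ('e'): window [2,5] length 4 -- new best
  Position 6 ('h'): window [2,6] length 5 -- new best
Longest substring with no repeats: "gdceh" with length 5

5


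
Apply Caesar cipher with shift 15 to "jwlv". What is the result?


Caesar cipher: shift "jwlv" by 15
  'j' (pos 9) + 15 = pos 24 = 'y'
  'w' (pos 22) + 15 = pos 11 = 'l'
  'l' (pos 11) + 15 = pos 0 = 'a'
  'v' (pos 21) + 15 = pos 10 = 'k'
Result: ylak

ylak


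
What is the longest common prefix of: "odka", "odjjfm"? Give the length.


Words: odka, odjjfm
  Position 0: all 'o' => match
  Position 1: all 'd' => match
  Position 2: ('k', 'j') => mismatch, stop
LCP = "od" (length 2)

2


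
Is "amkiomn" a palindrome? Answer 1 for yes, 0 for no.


Input: amkiomn
Reversed: nmoikma
  Compare pos 0 ('a') with pos 6 ('n'): MISMATCH
  Compare pos 1 ('m') with pos 5 ('m'): match
  Compare pos 2 ('k') with pos 4 ('o'): MISMATCH
Result: not a palindrome

0


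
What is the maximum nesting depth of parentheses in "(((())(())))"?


Input: "(((())(())))"
Tracking depth:
  Position 0 '(': depth becomes 1
  Position 1 '(': depth becomes 2
  Position 2 '(': depth becomes 3
  Position 3 '(': depth becomes 4
  Position 4 ')': depth becomes 3
  Position 5 ')': depth becomes 2
  Position 6 '(': depth becomes 3
  Position 7 '(': depth becomes 4
  Position 8 ')': depth becomes 3
  Position 9 ')': depth becomes 2
  Position 10 ')': depth becomes 1
  Position 11 ')': depth becomes 0
Maximum depth reached: 4

4


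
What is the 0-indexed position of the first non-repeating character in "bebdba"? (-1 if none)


Input: bebdba
Character frequencies:
  'a': 1
  'b': 3
  'd': 1
  'e': 1
Scanning left to right for freq == 1:
  Position 0 ('b'): freq=3, skip
  Position 1 ('e'): unique! => answer = 1

1


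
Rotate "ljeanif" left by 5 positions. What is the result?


Input: "ljeanif", rotate left by 5
First 5 characters: "ljean"
Remaining characters: "if"
Concatenate remaining + first: "if" + "ljean" = "ifljean"

ifljean


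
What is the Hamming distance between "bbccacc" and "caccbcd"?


Comparing "bbccacc" and "caccbcd" position by position:
  Position 0: 'b' vs 'c' => differ
  Position 1: 'b' vs 'a' => differ
  Position 2: 'c' vs 'c' => same
  Position 3: 'c' vs 'c' => same
  Position 4: 'a' vs 'b' => differ
  Position 5: 'c' vs 'c' => same
  Position 6: 'c' vs 'd' => differ
Total differences (Hamming distance): 4

4


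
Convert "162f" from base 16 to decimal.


Input: "162f" in base 16
Positional expansion:
  Digit '1' (value 1) x 16^3 = 4096
  Digit '6' (value 6) x 16^2 = 1536
  Digit '2' (value 2) x 16^1 = 32
  Digit 'f' (value 15) x 16^0 = 15
Sum = 5679

5679


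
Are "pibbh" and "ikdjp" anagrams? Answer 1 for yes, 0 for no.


Strings: "pibbh", "ikdjp"
Sorted first:  bbhip
Sorted second: dijkp
Differ at position 0: 'b' vs 'd' => not anagrams

0


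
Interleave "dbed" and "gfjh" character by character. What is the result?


Interleaving "dbed" and "gfjh":
  Position 0: 'd' from first, 'g' from second => "dg"
  Position 1: 'b' from first, 'f' from second => "bf"
  Position 2: 'e' from first, 'j' from second => "ej"
  Position 3: 'd' from first, 'h' from second => "dh"
Result: dgbfejdh

dgbfejdh


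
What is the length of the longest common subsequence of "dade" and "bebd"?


LCS of "dade" and "bebd"
DP table:
           b    e    b    d
      0    0    0    0    0
  d   0    0    0    0    1
  a   0    0    0    0    1
  d   0    0    0    0    1
  e   0    0    1    1    1
LCS length = dp[4][4] = 1

1


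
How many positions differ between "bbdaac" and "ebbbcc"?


Comparing "bbdaac" and "ebbbcc" position by position:
  Position 0: 'b' vs 'e' => DIFFER
  Position 1: 'b' vs 'b' => same
  Position 2: 'd' vs 'b' => DIFFER
  Position 3: 'a' vs 'b' => DIFFER
  Position 4: 'a' vs 'c' => DIFFER
  Position 5: 'c' vs 'c' => same
Positions that differ: 4

4


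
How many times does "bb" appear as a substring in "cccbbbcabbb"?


Searching for "bb" in "cccbbbcabbb"
Scanning each position:
  Position 0: "cc" => no
  Position 1: "cc" => no
  Position 2: "cb" => no
  Position 3: "bb" => MATCH
  Position 4: "bb" => MATCH
  Position 5: "bc" => no
  Position 6: "ca" => no
  Position 7: "ab" => no
  Position 8: "bb" => MATCH
  Position 9: "bb" => MATCH
Total occurrences: 4

4


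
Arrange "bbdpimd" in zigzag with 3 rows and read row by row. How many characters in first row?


Zigzag "bbdpimd" into 3 rows:
Placing characters:
  'b' => row 0
  'b' => row 1
  'd' => row 2
  'p' => row 1
  'i' => row 0
  'm' => row 1
  'd' => row 2
Rows:
  Row 0: "bi"
  Row 1: "bpm"
  Row 2: "dd"
First row length: 2

2


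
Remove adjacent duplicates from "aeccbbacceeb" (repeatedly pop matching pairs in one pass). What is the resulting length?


Input: aeccbbacceeb
Stack-based adjacent duplicate removal:
  Read 'a': push. Stack: a
  Read 'e': push. Stack: ae
  Read 'c': push. Stack: aec
  Read 'c': matches stack top 'c' => pop. Stack: ae
  Read 'b': push. Stack: aeb
  Read 'b': matches stack top 'b' => pop. Stack: ae
  Read 'a': push. Stack: aea
  Read 'c': push. Stack: aeac
  Read 'c': matches stack top 'c' => pop. Stack: aea
  Read 'e': push. Stack: aeae
  Read 'e': matches stack top 'e' => pop. Stack: aea
  Read 'b': push. Stack: aeab
Final stack: "aeab" (length 4)

4
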